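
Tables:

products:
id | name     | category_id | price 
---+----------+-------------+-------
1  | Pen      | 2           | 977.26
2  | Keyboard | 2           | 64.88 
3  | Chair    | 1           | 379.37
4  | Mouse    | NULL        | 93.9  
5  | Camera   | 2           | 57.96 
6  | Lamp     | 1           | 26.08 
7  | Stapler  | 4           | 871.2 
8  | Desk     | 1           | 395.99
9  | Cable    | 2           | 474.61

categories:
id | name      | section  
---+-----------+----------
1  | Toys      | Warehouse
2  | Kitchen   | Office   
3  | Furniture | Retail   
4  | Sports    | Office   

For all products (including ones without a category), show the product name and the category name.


LEFT JOIN keeps every row from products (the left table); where category_id has no match in categories, the category columns become NULL. Walk through each product:
  - product 1 (Pen): category_id=2 -> matches Kitchen
  - product 2 (Keyboard): category_id=2 -> matches Kitchen
  - product 3 (Chair): category_id=1 -> matches Toys
  - product 4 (Mouse): category_id=NULL, no match -> kept with NULL
  - product 5 (Camera): category_id=2 -> matches Kitchen
  - product 6 (Lamp): category_id=1 -> matches Toys
  - product 7 (Stapler): category_id=4 -> matches Sports
  - product 8 (Desk): category_id=1 -> matches Toys
  - product 9 (Cable): category_id=2 -> matches Kitchen
All 9 rows appear; 1 has NULL category.

SQL:
SELECT a.name, b.name AS category
FROM products a
LEFT JOIN categories b ON a.category_id = b.id

Result:
name     | category
---------+---------
Pen      | Kitchen 
Keyboard | Kitchen 
Chair    | Toys    
Mouse    | NULL    
Camera   | Kitchen 
Lamp     | Toys    
Stapler  | Sports  
Desk     | Toys    
Cable    | Kitchen 


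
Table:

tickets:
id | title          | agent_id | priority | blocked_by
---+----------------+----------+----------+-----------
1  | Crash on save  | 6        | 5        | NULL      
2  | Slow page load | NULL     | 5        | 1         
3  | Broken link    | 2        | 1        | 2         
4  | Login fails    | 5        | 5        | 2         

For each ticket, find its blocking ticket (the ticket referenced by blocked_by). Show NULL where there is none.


This is a self-join: tickets is joined to a second copy of itself, matching each row's blocked_by to another row's id. Use LEFT JOIN so rows with blocked_by=NULL are kept.
  - ticket 1 (Crash on save): blocked_by=NULL -> NULL
  - ticket 2 (Slow page load): blocked_by=1 -> Crash on save
  - ticket 3 (Broken link): blocked_by=2 -> Slow page load
  - ticket 4 (Login fails): blocked_by=2 -> Slow page load

SQL:
SELECT a.title AS item, b.title AS blocked_by
FROM tickets a
LEFT JOIN tickets b ON a.blocked_by = b.id

Result:
item           | blocked_by    
---------------+---------------
Crash on save  | NULL          
Slow page load | Crash on save 
Broken link    | Slow page load
Login fails    | Slow page load


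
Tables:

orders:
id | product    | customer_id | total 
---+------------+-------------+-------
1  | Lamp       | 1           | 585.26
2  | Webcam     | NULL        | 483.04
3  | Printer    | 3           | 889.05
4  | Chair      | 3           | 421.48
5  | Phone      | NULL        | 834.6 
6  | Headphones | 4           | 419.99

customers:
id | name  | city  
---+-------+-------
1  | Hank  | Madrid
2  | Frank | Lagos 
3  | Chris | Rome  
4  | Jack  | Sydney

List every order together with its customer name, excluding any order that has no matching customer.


INNER JOIN keeps only orders rows whose customer_id matches an id in customers. Walk through each order:
  - order 1 (Lamp): customer_id=1 -> matches Hank
  - order 2 (Webcam): customer_id=NULL, no match -> dropped
  - order 3 (Printer): customer_id=3 -> matches Chris
  - order 4 (Chair): customer_id=3 -> matches Chris
  - order 5 (Phone): customer_id=NULL, no match -> dropped
  - order 6 (Headphones): customer_id=4 -> matches Jack
So 2 of 6 rows are dropped.

SQL:
SELECT a.product, b.name AS customer
FROM orders a
INNER JOIN customers b ON a.customer_id = b.id

Result:
product    | customer
-----------+---------
Lamp       | Hank    
Printer    | Chris   
Chair      | Chris   
Headphones | Jack    


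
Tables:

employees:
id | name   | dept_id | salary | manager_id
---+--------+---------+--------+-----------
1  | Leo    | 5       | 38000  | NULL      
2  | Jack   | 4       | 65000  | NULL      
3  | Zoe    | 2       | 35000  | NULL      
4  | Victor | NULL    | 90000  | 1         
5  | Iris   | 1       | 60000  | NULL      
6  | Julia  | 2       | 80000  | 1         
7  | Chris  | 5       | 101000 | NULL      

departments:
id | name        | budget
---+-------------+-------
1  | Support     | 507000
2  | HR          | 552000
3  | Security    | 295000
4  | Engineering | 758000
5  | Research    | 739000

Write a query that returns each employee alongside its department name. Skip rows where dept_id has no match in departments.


INNER JOIN keeps only employees rows whose dept_id matches an id in departments. Walk through each employee:
  - employee 1 (Leo): dept_id=5 -> matches Research
  - employee 2 (Jack): dept_id=4 -> matches Engineering
  - employee 3 (Zoe): dept_id=2 -> matches HR
  - employee 4 (Victor): dept_id=NULL, no match -> dropped
  - employee 5 (Iris): dept_id=1 -> matches Support
  - employee 6 (Julia): dept_id=2 -> matches HR
  - employee 7 (Chris): dept_id=5 -> matches Research
So 1 of 7 rows is dropped.

SQL:
SELECT a.name, b.name AS department
FROM employees a
INNER JOIN departments b ON a.dept_id = b.id

Result:
name  | department 
------+------------
Leo   | Research   
Jack  | Engineering
Zoe   | HR         
Iris  | Support    
Julia | HR         
Chris | Research   


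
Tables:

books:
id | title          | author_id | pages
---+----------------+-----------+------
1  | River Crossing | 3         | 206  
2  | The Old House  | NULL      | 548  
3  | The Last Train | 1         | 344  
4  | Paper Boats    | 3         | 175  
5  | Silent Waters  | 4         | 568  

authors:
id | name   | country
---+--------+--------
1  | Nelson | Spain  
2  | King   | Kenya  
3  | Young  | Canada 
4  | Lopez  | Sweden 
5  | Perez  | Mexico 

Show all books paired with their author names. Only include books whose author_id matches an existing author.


INNER JOIN keeps only books rows whose author_id matches an id in authors. Walk through each book:
  - book 1 (River Crossing): author_id=3 -> matches Young
  - book 2 (The Old House): author_id=NULL, no match -> dropped
  - book 3 (The Last Train): author_id=1 -> matches Nelson
  - book 4 (Paper Boats): author_id=3 -> matches Young
  - book 5 (Silent Waters): author_id=4 -> matches Lopez
So 1 of 5 rows is dropped.

SQL:
SELECT a.title, b.name AS author
FROM books a
INNER JOIN authors b ON a.author_id = b.id

Result:
title          | author
---------------+-------
River Crossing | Young 
The Last Train | Nelson
Paper Boats    | Young 
Silent Waters  | Lopez 


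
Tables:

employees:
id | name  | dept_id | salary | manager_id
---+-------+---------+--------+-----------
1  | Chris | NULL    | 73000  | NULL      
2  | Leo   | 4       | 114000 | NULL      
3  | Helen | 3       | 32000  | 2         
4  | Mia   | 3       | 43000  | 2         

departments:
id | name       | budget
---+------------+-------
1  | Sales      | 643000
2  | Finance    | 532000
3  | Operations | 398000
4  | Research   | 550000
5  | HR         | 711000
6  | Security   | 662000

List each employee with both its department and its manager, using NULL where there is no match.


Two LEFT JOINs from the same base table employees: one to departments via dept_id, one to employees itself via manager_id. Both are LEFT so every employee is preserved.
Match against departments:
  - employee 1 (Chris): dept_id=NULL, no match -> kept with NULL
  - employee 2 (Leo): dept_id=4 -> matches Research
  - employee 3 (Helen): dept_id=3 -> matches Operations
  - employee 4 (Mia): dept_id=3 -> matches Operations
Match against employees (self):
  - employee 1 (Chris): manager_id=NULL -> NULL
  - employee 2 (Leo): manager_id=NULL -> NULL
  - employee 3 (Helen): manager_id=2 -> Leo
  - employee 4 (Mia): manager_id=2 -> Leo

SQL:
SELECT a.name, b.name AS department, c.name AS manager
FROM employees a
LEFT JOIN departments b ON a.dept_id = b.id
LEFT JOIN employees c ON a.manager_id = c.id

Result:
name  | department | manager
------+------------+--------
Chris | NULL       | NULL   
Leo   | Research   | NULL   
Helen | Operations | Leo    
Mia   | Operations | Leo    


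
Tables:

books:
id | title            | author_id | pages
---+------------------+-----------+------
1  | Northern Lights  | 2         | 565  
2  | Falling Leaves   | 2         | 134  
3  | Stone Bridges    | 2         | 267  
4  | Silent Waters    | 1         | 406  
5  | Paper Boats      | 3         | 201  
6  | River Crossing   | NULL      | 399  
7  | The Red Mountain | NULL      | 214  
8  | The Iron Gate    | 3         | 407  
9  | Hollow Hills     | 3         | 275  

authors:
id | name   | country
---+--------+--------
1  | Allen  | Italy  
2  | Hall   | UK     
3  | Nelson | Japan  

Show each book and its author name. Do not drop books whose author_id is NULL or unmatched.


LEFT JOIN keeps every row from books (the left table); where author_id has no match in authors, the author columns become NULL. Walk through each book:
  - book 1 (Northern Lights): author_id=2 -> matches Hall
  - book 2 (Falling Leaves): author_id=2 -> matches Hall
  - book 3 (Stone Bridges): author_id=2 -> matches Hall
  - book 4 (Silent Waters): author_id=1 -> matches Allen
  - book 5 (Paper Boats): author_id=3 -> matches Nelson
  - book 6 (River Crossing): author_id=NULL, no match -> kept with NULL
  - book 7 (The Red Mountain): author_id=NULL, no match -> kept with NULL
  - book 8 (The Iron Gate): author_id=3 -> matches Nelson
  - book 9 (Hollow Hills): author_id=3 -> matches Nelson
All 9 rows appear; 2 have NULL author.

SQL:
SELECT a.title, b.name AS author
FROM books a
LEFT JOIN authors b ON a.author_id = b.id

Result:
title            | author
-----------------+-------
Northern Lights  | Hall  
Falling Leaves   | Hall  
Stone Bridges    | Hall  
Silent Waters    | Allen 
Paper Boats      | Nelson
River Crossing   | NULL  
The Red Mountain | NULL  
The Iron Gate    | Nelson
Hollow Hills     | Nelson


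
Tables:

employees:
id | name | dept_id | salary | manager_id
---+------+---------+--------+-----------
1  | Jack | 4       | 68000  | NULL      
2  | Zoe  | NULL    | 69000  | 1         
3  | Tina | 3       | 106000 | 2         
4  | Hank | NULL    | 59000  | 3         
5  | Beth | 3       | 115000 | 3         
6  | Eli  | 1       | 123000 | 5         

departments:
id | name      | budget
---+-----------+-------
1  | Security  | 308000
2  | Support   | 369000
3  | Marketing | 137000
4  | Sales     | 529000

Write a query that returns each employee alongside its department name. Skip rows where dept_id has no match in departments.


INNER JOIN keeps only employees rows whose dept_id matches an id in departments. Walk through each employee:
  - employee 1 (Jack): dept_id=4 -> matches Sales
  - employee 2 (Zoe): dept_id=NULL, no match -> dropped
  - employee 3 (Tina): dept_id=3 -> matches Marketing
  - employee 4 (Hank): dept_id=NULL, no match -> dropped
  - employee 5 (Beth): dept_id=3 -> matches Marketing
  - employee 6 (Eli): dept_id=1 -> matches Security
So 2 of 6 rows are dropped.

SQL:
SELECT a.name, b.name AS department
FROM employees a
INNER JOIN departments b ON a.dept_id = b.id

Result:
name | department
-----+-----------
Jack | Sales     
Tina | Marketing 
Beth | Marketing 
Eli  | Security  


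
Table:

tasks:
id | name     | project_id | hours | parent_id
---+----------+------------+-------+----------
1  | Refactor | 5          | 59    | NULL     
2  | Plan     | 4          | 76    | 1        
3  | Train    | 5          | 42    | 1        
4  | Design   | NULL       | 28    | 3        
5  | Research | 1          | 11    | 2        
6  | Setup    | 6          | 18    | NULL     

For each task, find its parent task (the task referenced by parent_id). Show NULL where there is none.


This is a self-join: tasks is joined to a second copy of itself, matching each row's parent_id to another row's id. Use LEFT JOIN so rows with parent_id=NULL are kept.
  - task 1 (Refactor): parent_id=NULL -> NULL
  - task 2 (Plan): parent_id=1 -> Refactor
  - task 3 (Train): parent_id=1 -> Refactor
  - task 4 (Design): parent_id=3 -> Train
  - task 5 (Research): parent_id=2 -> Plan
  - task 6 (Setup): parent_id=NULL -> NULL

SQL:
SELECT a.name AS item, b.name AS parent
FROM tasks a
LEFT JOIN tasks b ON a.parent_id = b.id

Result:
item     | parent  
---------+---------
Refactor | NULL    
Plan     | Refactor
Train    | Refactor
Design   | Train   
Research | Plan    
Setup    | NULL    


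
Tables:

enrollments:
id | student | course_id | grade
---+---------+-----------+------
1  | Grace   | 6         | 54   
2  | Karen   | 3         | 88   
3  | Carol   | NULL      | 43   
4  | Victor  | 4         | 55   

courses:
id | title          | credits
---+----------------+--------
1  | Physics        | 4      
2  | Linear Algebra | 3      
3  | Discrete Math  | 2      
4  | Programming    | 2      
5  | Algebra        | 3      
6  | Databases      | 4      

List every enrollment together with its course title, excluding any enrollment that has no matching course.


INNER JOIN keeps only enrollments rows whose course_id matches an id in courses. Walk through each enrollment:
  - enrollment 1 (Grace): course_id=6 -> matches Databases
  - enrollment 2 (Karen): course_id=3 -> matches Discrete Math
  - enrollment 3 (Carol): course_id=NULL, no match -> dropped
  - enrollment 4 (Victor): course_id=4 -> matches Programming
So 1 of 4 rows is dropped.

SQL:
SELECT a.student, b.title AS course
FROM enrollments a
INNER JOIN courses b ON a.course_id = b.id

Result:
student | course       
--------+--------------
Grace   | Databases    
Karen   | Discrete Math
Victor  | Programming  


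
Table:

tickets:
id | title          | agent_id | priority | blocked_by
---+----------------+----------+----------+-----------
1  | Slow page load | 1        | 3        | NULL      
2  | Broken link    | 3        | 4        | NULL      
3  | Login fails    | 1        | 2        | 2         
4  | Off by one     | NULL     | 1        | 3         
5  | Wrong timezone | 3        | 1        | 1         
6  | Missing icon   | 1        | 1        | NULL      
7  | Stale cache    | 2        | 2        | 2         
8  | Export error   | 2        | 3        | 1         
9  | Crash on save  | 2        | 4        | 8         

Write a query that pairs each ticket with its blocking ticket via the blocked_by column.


This is a self-join: tickets is joined to a second copy of itself, matching each row's blocked_by to another row's id. Use LEFT JOIN so rows with blocked_by=NULL are kept.
  - ticket 1 (Slow page load): blocked_by=NULL -> NULL
  - ticket 2 (Broken link): blocked_by=NULL -> NULL
  - ticket 3 (Login fails): blocked_by=2 -> Broken link
  - ticket 4 (Off by one): blocked_by=3 -> Login fails
  - ticket 5 (Wrong timezone): blocked_by=1 -> Slow page load
  - ticket 6 (Missing icon): blocked_by=NULL -> NULL
  - ticket 7 (Stale cache): blocked_by=2 -> Broken link
  - ticket 8 (Export error): blocked_by=1 -> Slow page load
  - ticket 9 (Crash on save): blocked_by=8 -> Export error

SQL:
SELECT a.title AS item, b.title AS blocked_by
FROM tickets a
LEFT JOIN tickets b ON a.blocked_by = b.id

Result:
item           | blocked_by    
---------------+---------------
Slow page load | NULL          
Broken link    | NULL          
Login fails    | Broken link   
Off by one     | Login fails   
Wrong timezone | Slow page load
Missing icon   | NULL          
Stale cache    | Broken link   
Export error   | Slow page load
Crash on save  | Export error  


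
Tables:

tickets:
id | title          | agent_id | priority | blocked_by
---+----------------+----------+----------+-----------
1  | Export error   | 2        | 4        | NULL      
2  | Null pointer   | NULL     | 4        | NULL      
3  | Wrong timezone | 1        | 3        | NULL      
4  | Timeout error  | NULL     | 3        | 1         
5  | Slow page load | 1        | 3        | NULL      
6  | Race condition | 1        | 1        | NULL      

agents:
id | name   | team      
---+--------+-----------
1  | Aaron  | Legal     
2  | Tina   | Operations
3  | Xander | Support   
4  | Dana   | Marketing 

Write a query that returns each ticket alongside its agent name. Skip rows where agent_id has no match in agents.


INNER JOIN keeps only tickets rows whose agent_id matches an id in agents. Walk through each ticket:
  - ticket 1 (Export error): agent_id=2 -> matches Tina
  - ticket 2 (Null pointer): agent_id=NULL, no match -> dropped
  - ticket 3 (Wrong timezone): agent_id=1 -> matches Aaron
  - ticket 4 (Timeout error): agent_id=NULL, no match -> dropped
  - ticket 5 (Slow page load): agent_id=1 -> matches Aaron
  - ticket 6 (Race condition): agent_id=1 -> matches Aaron
So 2 of 6 rows are dropped.

SQL:
SELECT a.title, b.name AS agent
FROM tickets a
INNER JOIN agents b ON a.agent_id = b.id

Result:
title          | agent
---------------+------
Export error   | Tina 
Wrong timezone | Aaron
Slow page load | Aaron
Race condition | Aaron


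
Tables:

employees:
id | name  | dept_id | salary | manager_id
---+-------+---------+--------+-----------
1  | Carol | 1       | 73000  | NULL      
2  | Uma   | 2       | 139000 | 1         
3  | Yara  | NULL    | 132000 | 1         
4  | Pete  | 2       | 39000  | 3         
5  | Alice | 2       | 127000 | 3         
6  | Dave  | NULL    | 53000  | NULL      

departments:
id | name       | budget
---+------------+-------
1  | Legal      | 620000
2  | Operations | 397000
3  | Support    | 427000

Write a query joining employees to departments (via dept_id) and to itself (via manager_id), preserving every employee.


Two LEFT JOINs from the same base table employees: one to departments via dept_id, one to employees itself via manager_id. Both are LEFT so every employee is preserved.
Match against departments:
  - employee 1 (Carol): dept_id=1 -> matches Legal
  - employee 2 (Uma): dept_id=2 -> matches Operations
  - employee 3 (Yara): dept_id=NULL, no match -> kept with NULL
  - employee 4 (Pete): dept_id=2 -> matches Operations
  - employee 5 (Alice): dept_id=2 -> matches Operations
  - employee 6 (Dave): dept_id=NULL, no match -> kept with NULL
Match against employees (self):
  - employee 1 (Carol): manager_id=NULL -> NULL
  - employee 2 (Uma): manager_id=1 -> Carol
  - employee 3 (Yara): manager_id=1 -> Carol
  - employee 4 (Pete): manager_id=3 -> Yara
  - employee 5 (Alice): manager_id=3 -> Yara
  - employee 6 (Dave): manager_id=NULL -> NULL

SQL:
SELECT a.name, b.name AS department, c.name AS manager
FROM employees a
LEFT JOIN departments b ON a.dept_id = b.id
LEFT JOIN employees c ON a.manager_id = c.id

Result:
name  | department | manager
------+------------+--------
Carol | Legal      | NULL   
Uma   | Operations | Carol  
Yara  | NULL       | Carol  
Pete  | Operations | Yara   
Alice | Operations | Yara   
Dave  | NULL       | NULL   


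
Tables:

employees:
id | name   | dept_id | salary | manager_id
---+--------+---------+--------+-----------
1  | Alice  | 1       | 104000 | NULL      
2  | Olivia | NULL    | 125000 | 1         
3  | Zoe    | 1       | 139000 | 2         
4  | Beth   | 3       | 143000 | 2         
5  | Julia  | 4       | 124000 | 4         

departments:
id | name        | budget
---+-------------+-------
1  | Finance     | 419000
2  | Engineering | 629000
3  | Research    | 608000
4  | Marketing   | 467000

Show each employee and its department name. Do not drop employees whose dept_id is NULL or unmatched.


LEFT JOIN keeps every row from employees (the left table); where dept_id has no match in departments, the department columns become NULL. Walk through each employee:
  - employee 1 (Alice): dept_id=1 -> matches Finance
  - employee 2 (Olivia): dept_id=NULL, no match -> kept with NULL
  - employee 3 (Zoe): dept_id=1 -> matches Finance
  - employee 4 (Beth): dept_id=3 -> matches Research
  - employee 5 (Julia): dept_id=4 -> matches Marketing
All 5 rows appear; 1 has NULL department.

SQL:
SELECT a.name, b.name AS department
FROM employees a
LEFT JOIN departments b ON a.dept_id = b.id

Result:
name   | department
-------+-----------
Alice  | Finance   
Olivia | NULL      
Zoe    | Finance   
Beth   | Research  
Julia  | Marketing 


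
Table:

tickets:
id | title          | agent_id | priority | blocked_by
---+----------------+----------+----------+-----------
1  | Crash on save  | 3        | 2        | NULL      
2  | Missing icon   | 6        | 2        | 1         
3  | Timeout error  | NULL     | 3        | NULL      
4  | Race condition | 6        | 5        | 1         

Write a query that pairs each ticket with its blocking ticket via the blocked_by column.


This is a self-join: tickets is joined to a second copy of itself, matching each row's blocked_by to another row's id. Use LEFT JOIN so rows with blocked_by=NULL are kept.
  - ticket 1 (Crash on save): blocked_by=NULL -> NULL
  - ticket 2 (Missing icon): blocked_by=1 -> Crash on save
  - ticket 3 (Timeout error): blocked_by=NULL -> NULL
  - ticket 4 (Race condition): blocked_by=1 -> Crash on save

SQL:
SELECT a.title AS item, b.title AS blocked_by
FROM tickets a
LEFT JOIN tickets b ON a.blocked_by = b.id

Result:
item           | blocked_by   
---------------+--------------
Crash on save  | NULL         
Missing icon   | Crash on save
Timeout error  | NULL         
Race condition | Crash on save


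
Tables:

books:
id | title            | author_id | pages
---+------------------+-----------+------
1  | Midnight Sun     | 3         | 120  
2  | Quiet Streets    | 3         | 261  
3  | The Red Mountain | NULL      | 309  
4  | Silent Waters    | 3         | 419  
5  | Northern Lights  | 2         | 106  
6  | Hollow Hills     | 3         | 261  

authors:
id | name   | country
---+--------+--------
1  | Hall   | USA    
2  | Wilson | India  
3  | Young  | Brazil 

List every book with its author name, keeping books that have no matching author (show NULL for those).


LEFT JOIN keeps every row from books (the left table); where author_id has no match in authors, the author columns become NULL. Walk through each book:
  - book 1 (Midnight Sun): author_id=3 -> matches Young
  - book 2 (Quiet Streets): author_id=3 -> matches Young
  - book 3 (The Red Mountain): author_id=NULL, no match -> kept with NULL
  - book 4 (Silent Waters): author_id=3 -> matches Young
  - book 5 (Northern Lights): author_id=2 -> matches Wilson
  - book 6 (Hollow Hills): author_id=3 -> matches Young
All 6 rows appear; 1 has NULL author.

SQL:
SELECT a.title, b.name AS author
FROM books a
LEFT JOIN authors b ON a.author_id = b.id

Result:
title            | author
-----------------+-------
Midnight Sun     | Young 
Quiet Streets    | Young 
The Red Mountain | NULL  
Silent Waters    | Young 
Northern Lights  | Wilson
Hollow Hills     | Young 


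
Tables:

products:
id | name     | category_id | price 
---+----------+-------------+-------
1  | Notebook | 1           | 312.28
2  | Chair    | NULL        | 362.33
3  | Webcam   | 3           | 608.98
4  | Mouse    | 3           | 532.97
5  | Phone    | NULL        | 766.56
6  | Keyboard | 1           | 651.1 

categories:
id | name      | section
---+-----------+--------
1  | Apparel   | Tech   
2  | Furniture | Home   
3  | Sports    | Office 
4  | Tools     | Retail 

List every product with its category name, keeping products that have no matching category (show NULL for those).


LEFT JOIN keeps every row from products (the left table); where category_id has no match in categories, the category columns become NULL. Walk through each product:
  - product 1 (Notebook): category_id=1 -> matches Apparel
  - product 2 (Chair): category_id=NULL, no match -> kept with NULL
  - product 3 (Webcam): category_id=3 -> matches Sports
  - product 4 (Mouse): category_id=3 -> matches Sports
  - product 5 (Phone): category_id=NULL, no match -> kept with NULL
  - product 6 (Keyboard): category_id=1 -> matches Apparel
All 6 rows appear; 2 have NULL category.

SQL:
SELECT a.name, b.name AS category
FROM products a
LEFT JOIN categories b ON a.category_id = b.id

Result:
name     | category
---------+---------
Notebook | Apparel 
Chair    | NULL    
Webcam   | Sports  
Mouse    | Sports  
Phone    | NULL    
Keyboard | Apparel 


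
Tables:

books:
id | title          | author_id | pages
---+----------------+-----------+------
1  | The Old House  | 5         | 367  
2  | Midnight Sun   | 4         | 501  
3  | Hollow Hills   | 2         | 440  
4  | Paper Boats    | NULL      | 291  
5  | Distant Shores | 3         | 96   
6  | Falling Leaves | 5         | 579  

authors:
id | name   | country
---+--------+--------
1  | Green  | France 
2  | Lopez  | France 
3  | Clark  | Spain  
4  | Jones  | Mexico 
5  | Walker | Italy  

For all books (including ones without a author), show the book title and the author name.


LEFT JOIN keeps every row from books (the left table); where author_id has no match in authors, the author columns become NULL. Walk through each book:
  - book 1 (The Old House): author_id=5 -> matches Walker
  - book 2 (Midnight Sun): author_id=4 -> matches Jones
  - book 3 (Hollow Hills): author_id=2 -> matches Lopez
  - book 4 (Paper Boats): author_id=NULL, no match -> kept with NULL
  - book 5 (Distant Shores): author_id=3 -> matches Clark
  - book 6 (Falling Leaves): author_id=5 -> matches Walker
All 6 rows appear; 1 has NULL author.

SQL:
SELECT a.title, b.name AS author
FROM books a
LEFT JOIN authors b ON a.author_id = b.id

Result:
title          | author
---------------+-------
The Old House  | Walker
Midnight Sun   | Jones 
Hollow Hills   | Lopez 
Paper Boats    | NULL  
Distant Shores | Clark 
Falling Leaves | Walker


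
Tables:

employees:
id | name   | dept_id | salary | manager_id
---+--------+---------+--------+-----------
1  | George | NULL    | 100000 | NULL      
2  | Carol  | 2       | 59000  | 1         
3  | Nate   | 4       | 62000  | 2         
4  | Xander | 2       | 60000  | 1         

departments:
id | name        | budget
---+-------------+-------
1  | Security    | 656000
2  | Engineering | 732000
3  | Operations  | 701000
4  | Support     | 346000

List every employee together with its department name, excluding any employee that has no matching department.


INNER JOIN keeps only employees rows whose dept_id matches an id in departments. Walk through each employee:
  - employee 1 (George): dept_id=NULL, no match -> dropped
  - employee 2 (Carol): dept_id=2 -> matches Engineering
  - employee 3 (Nate): dept_id=4 -> matches Support
  - employee 4 (Xander): dept_id=2 -> matches Engineering
So 1 of 4 rows is dropped.

SQL:
SELECT a.name, b.name AS department
FROM employees a
INNER JOIN departments b ON a.dept_id = b.id

Result:
name   | department 
-------+------------
Carol  | Engineering
Nate   | Support    
Xander | Engineering


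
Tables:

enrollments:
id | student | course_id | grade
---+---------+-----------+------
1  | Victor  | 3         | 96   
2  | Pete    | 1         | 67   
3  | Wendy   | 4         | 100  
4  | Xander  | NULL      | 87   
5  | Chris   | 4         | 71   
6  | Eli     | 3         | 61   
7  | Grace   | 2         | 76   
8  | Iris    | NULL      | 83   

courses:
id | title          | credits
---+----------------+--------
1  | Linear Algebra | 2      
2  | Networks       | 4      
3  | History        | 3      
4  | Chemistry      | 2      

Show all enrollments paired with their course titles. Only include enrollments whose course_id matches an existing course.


INNER JOIN keeps only enrollments rows whose course_id matches an id in courses. Walk through each enrollment:
  - enrollment 1 (Victor): course_id=3 -> matches History
  - enrollment 2 (Pete): course_id=1 -> matches Linear Algebra
  - enrollment 3 (Wendy): course_id=4 -> matches Chemistry
  - enrollment 4 (Xander): course_id=NULL, no match -> dropped
  - enrollment 5 (Chris): course_id=4 -> matches Chemistry
  - enrollment 6 (Eli): course_id=3 -> matches History
  - enrollment 7 (Grace): course_id=2 -> matches Networks
  - enrollment 8 (Iris): course_id=NULL, no match -> dropped
So 2 of 8 rows are dropped.

SQL:
SELECT a.student, b.title AS course
FROM enrollments a
INNER JOIN courses b ON a.course_id = b.id

Result:
student | course        
--------+---------------
Victor  | History       
Pete    | Linear Algebra
Wendy   | Chemistry     
Chris   | Chemistry     
Eli     | History       
Grace   | Networks      


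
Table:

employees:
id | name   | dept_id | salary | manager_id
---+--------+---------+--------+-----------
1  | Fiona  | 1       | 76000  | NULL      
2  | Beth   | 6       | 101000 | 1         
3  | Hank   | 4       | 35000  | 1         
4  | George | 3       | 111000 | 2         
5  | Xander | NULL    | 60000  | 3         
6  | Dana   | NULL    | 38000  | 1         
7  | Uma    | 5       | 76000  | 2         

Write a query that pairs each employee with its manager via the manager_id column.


This is a self-join: employees is joined to a second copy of itself, matching each row's manager_id to another row's id. Use LEFT JOIN so rows with manager_id=NULL are kept.
  - employee 1 (Fiona): manager_id=NULL -> NULL
  - employee 2 (Beth): manager_id=1 -> Fiona
  - employee 3 (Hank): manager_id=1 -> Fiona
  - employee 4 (George): manager_id=2 -> Beth
  - employee 5 (Xander): manager_id=3 -> Hank
  - employee 6 (Dana): manager_id=1 -> Fiona
  - employee 7 (Uma): manager_id=2 -> Beth

SQL:
SELECT a.name AS item, b.name AS manager
FROM employees a
LEFT JOIN employees b ON a.manager_id = b.id

Result:
item   | manager
-------+--------
Fiona  | NULL   
Beth   | Fiona  
Hank   | Fiona  
George | Beth   
Xander | Hank   
Dana   | Fiona  
Uma    | Beth   


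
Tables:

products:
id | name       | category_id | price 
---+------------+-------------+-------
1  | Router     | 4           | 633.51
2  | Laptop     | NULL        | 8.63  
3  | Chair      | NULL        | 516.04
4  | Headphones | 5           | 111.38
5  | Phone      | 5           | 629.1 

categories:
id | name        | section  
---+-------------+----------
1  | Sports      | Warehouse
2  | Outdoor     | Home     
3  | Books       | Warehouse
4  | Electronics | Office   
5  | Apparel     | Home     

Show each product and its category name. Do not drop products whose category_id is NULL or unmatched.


LEFT JOIN keeps every row from products (the left table); where category_id has no match in categories, the category columns become NULL. Walk through each product:
  - product 1 (Router): category_id=4 -> matches Electronics
  - product 2 (Laptop): category_id=NULL, no match -> kept with NULL
  - product 3 (Chair): category_id=NULL, no match -> kept with NULL
  - product 4 (Headphones): category_id=5 -> matches Apparel
  - product 5 (Phone): category_id=5 -> matches Apparel
All 5 rows appear; 2 have NULL category.

SQL:
SELECT a.name, b.name AS category
FROM products a
LEFT JOIN categories b ON a.category_id = b.id

Result:
name       | category   
-----------+------------
Router     | Electronics
Laptop     | NULL       
Chair      | NULL       
Headphones | Apparel    
Phone      | Apparel    


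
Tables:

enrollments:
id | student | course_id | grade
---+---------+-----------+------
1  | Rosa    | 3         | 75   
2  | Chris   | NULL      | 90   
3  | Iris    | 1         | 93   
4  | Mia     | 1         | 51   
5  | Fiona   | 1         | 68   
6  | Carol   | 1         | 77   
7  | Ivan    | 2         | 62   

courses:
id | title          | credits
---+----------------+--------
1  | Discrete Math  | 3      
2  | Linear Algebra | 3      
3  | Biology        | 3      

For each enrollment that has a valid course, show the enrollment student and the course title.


INNER JOIN keeps only enrollments rows whose course_id matches an id in courses. Walk through each enrollment:
  - enrollment 1 (Rosa): course_id=3 -> matches Biology
  - enrollment 2 (Chris): course_id=NULL, no match -> dropped
  - enrollment 3 (Iris): course_id=1 -> matches Discrete Math
  - enrollment 4 (Mia): course_id=1 -> matches Discrete Math
  - enrollment 5 (Fiona): course_id=1 -> matches Discrete Math
  - enrollment 6 (Carol): course_id=1 -> matches Discrete Math
  - enrollment 7 (Ivan): course_id=2 -> matches Linear Algebra
So 1 of 7 rows is dropped.

SQL:
SELECT a.student, b.title AS course
FROM enrollments a
INNER JOIN courses b ON a.course_id = b.id

Result:
student | course        
--------+---------------
Rosa    | Biology       
Iris    | Discrete Math 
Mia     | Discrete Math 
Fiona   | Discrete Math 
Carol   | Discrete Math 
Ivan    | Linear Algebra


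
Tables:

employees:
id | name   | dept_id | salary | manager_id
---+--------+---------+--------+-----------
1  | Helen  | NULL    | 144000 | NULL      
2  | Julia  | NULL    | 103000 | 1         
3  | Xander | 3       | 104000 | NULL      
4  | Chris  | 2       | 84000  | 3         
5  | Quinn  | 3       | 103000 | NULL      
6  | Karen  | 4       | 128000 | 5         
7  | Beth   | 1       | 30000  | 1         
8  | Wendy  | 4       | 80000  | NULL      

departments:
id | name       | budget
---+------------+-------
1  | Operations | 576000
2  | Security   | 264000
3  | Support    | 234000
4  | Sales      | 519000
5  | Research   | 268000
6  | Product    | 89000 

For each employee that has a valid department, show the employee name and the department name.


INNER JOIN keeps only employees rows whose dept_id matches an id in departments. Walk through each employee:
  - employee 1 (Helen): dept_id=NULL, no match -> dropped
  - employee 2 (Julia): dept_id=NULL, no match -> dropped
  - employee 3 (Xander): dept_id=3 -> matches Support
  - employee 4 (Chris): dept_id=2 -> matches Security
  - employee 5 (Quinn): dept_id=3 -> matches Support
  - employee 6 (Karen): dept_id=4 -> matches Sales
  - employee 7 (Beth): dept_id=1 -> matches Operations
  - employee 8 (Wendy): dept_id=4 -> matches Sales
So 2 of 8 rows are dropped.

SQL:
SELECT a.name, b.name AS department
FROM employees a
INNER JOIN departments b ON a.dept_id = b.id

Result:
name   | department
-------+-----------
Xander | Support   
Chris  | Security  
Quinn  | Support   
Karen  | Sales     
Beth   | Operations
Wendy  | Sales     


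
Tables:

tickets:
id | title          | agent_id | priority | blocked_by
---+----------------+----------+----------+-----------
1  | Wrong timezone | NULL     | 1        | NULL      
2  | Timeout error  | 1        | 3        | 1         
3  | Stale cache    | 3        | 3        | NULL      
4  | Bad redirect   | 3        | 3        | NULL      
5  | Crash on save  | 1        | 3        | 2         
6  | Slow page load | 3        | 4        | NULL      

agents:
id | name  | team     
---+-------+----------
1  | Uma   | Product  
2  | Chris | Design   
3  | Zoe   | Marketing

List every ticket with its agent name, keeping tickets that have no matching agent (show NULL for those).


LEFT JOIN keeps every row from tickets (the left table); where agent_id has no match in agents, the agent columns become NULL. Walk through each ticket:
  - ticket 1 (Wrong timezone): agent_id=NULL, no match -> kept with NULL
  - ticket 2 (Timeout error): agent_id=1 -> matches Uma
  - ticket 3 (Stale cache): agent_id=3 -> matches Zoe
  - ticket 4 (Bad redirect): agent_id=3 -> matches Zoe
  - ticket 5 (Crash on save): agent_id=1 -> matches Uma
  - ticket 6 (Slow page load): agent_id=3 -> matches Zoe
All 6 rows appear; 1 has NULL agent.

SQL:
SELECT a.title, b.name AS agent
FROM tickets a
LEFT JOIN agents b ON a.agent_id = b.id

Result:
title          | agent
---------------+------
Wrong timezone | NULL 
Timeout error  | Uma  
Stale cache    | Zoe  
Bad redirect   | Zoe  
Crash on save  | Uma  
Slow page load | Zoe  


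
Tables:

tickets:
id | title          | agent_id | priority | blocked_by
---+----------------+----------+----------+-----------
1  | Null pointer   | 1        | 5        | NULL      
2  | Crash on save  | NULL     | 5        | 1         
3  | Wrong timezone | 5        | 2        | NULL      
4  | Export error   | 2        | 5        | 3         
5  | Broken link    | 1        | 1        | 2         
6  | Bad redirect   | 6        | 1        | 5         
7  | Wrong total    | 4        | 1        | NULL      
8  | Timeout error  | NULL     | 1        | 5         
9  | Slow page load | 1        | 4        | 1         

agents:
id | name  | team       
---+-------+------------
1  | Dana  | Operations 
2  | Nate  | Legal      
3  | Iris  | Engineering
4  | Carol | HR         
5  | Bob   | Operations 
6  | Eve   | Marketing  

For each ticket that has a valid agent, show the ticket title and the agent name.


INNER JOIN keeps only tickets rows whose agent_id matches an id in agents. Walk through each ticket:
  - ticket 1 (Null pointer): agent_id=1 -> matches Dana
  - ticket 2 (Crash on save): agent_id=NULL, no match -> dropped
  - ticket 3 (Wrong timezone): agent_id=5 -> matches Bob
  - ticket 4 (Export error): agent_id=2 -> matches Nate
  - ticket 5 (Broken link): agent_id=1 -> matches Dana
  - ticket 6 (Bad redirect): agent_id=6 -> matches Eve
  - ticket 7 (Wrong total): agent_id=4 -> matches Carol
  - ticket 8 (Timeout error): agent_id=NULL, no match -> dropped
  - ticket 9 (Slow page load): agent_id=1 -> matches Dana
So 2 of 9 rows are dropped.

SQL:
SELECT a.title, b.name AS agent
FROM tickets a
INNER JOIN agents b ON a.agent_id = b.id

Result:
title          | agent
---------------+------
Null pointer   | Dana 
Wrong timezone | Bob  
Export error   | Nate 
Broken link    | Dana 
Bad redirect   | Eve  
Wrong total    | Carol
Slow page load | Dana 


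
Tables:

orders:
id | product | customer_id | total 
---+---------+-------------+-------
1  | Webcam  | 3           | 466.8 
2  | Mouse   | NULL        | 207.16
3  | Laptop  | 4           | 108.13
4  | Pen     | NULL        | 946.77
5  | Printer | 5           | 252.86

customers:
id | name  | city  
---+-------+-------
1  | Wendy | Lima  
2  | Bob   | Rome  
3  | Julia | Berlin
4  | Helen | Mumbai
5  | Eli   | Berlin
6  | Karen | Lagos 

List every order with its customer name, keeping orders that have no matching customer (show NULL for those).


LEFT JOIN keeps every row from orders (the left table); where customer_id has no match in customers, the customer columns become NULL. Walk through each order:
  - order 1 (Webcam): customer_id=3 -> matches Julia
  - order 2 (Mouse): customer_id=NULL, no match -> kept with NULL
  - order 3 (Laptop): customer_id=4 -> matches Helen
  - order 4 (Pen): customer_id=NULL, no match -> kept with NULL
  - order 5 (Printer): customer_id=5 -> matches Eli
All 5 rows appear; 2 have NULL customer.

SQL:
SELECT a.product, b.name AS customer
FROM orders a
LEFT JOIN customers b ON a.customer_id = b.id

Result:
product | customer
--------+---------
Webcam  | Julia   
Mouse   | NULL    
Laptop  | Helen   
Pen     | NULL    
Printer | Eli     


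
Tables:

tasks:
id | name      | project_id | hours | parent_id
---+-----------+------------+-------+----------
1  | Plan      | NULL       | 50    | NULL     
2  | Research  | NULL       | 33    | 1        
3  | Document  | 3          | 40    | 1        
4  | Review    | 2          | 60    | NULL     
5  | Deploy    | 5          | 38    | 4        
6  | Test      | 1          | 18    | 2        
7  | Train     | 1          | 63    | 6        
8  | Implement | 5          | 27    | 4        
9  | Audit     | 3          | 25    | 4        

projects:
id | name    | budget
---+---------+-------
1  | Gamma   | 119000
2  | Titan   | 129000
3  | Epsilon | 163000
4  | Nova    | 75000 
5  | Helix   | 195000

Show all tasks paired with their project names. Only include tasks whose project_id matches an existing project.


INNER JOIN keeps only tasks rows whose project_id matches an id in projects. Walk through each task:
  - task 1 (Plan): project_id=NULL, no match -> dropped
  - task 2 (Research): project_id=NULL, no match -> dropped
  - task 3 (Document): project_id=3 -> matches Epsilon
  - task 4 (Review): project_id=2 -> matches Titan
  - task 5 (Deploy): project_id=5 -> matches Helix
  - task 6 (Test): project_id=1 -> matches Gamma
  - task 7 (Train): project_id=1 -> matches Gamma
  - task 8 (Implement): project_id=5 -> matches Helix
  - task 9 (Audit): project_id=3 -> matches Epsilon
So 2 of 9 rows are dropped.

SQL:
SELECT a.name, b.name AS project
FROM tasks a
INNER JOIN projects b ON a.project_id = b.id

Result:
name      | project
----------+--------
Document  | Epsilon
Review    | Titan  
Deploy    | Helix  
Test      | Gamma  
Train     | Gamma  
Implement | Helix  
Audit     | Epsilon
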